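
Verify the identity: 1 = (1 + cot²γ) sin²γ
RHS = csc²γ · sin²γ = (1/sin²γ) · sin²γ = 1 = LHS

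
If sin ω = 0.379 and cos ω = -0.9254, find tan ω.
tan ω = sin ω / cos ω = -0.4096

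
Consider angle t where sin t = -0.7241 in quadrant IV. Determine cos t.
cos t = √(1 - sin²t) = 0.6897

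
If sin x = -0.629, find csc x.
csc x = 1/sin x = -1.59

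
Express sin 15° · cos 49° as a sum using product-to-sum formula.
sin 15° cos 49° = (1/2)[sin(15°+49°) + sin(15°-49°)]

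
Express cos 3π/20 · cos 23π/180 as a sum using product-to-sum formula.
cos 3π/20 cos 23π/180 = (1/2)[cos(3π/20-23π/180) + cos(3π/20+23π/180)]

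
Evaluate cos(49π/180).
cos(49π/180) = 0.6561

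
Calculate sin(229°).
sin(229°) = -0.7547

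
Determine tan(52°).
tan(52°) = 1.28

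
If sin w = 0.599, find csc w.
csc w = 1/sin w = 1.669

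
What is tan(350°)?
tan(350°) = -0.1763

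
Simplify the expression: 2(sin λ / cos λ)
2(sin λ / cos λ) = 2(tan λ) (using Quotient identity)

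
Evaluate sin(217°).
sin(217°) = -0.6018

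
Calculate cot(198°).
cot(198°) = 3.078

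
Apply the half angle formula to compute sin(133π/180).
sin(133π/180) = √((1 - cos 133π/90)/2) = 0.7314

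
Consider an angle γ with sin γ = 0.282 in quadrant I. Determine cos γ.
cos γ = √(1 - sin²γ) = 0.9594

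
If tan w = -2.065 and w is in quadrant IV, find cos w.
cos w = 0.4358 (using tan²w + 1 = sec²w)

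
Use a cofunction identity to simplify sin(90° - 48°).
sin(90° - 48°) = cos(48°)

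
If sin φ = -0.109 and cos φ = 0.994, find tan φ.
tan φ = sin φ / cos φ = -0.1097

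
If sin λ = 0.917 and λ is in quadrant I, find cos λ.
cos λ = 0.3989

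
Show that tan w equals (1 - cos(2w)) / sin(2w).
RHS = 2sin²w / (2 sin w cos w) = sin w/cos w = tan w = LHS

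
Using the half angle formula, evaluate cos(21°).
cos(21°) = √((1 + cos 42°)/2) = 0.9336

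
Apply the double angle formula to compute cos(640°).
cos(640°) = cos²320° - sin²320° = 0.1736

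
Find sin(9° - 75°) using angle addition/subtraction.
sin(9° - 75°) = sin 9° cos 75° - cos 9° sin 75° = -0.9135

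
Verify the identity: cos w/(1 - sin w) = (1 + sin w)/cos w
RHS = (1 + sin w)(1 - sin w) / (cos w(1 - sin w)) = (1 - sin²w) / (cos w(1 - sin w)) = cos²w / (cos w(1 - sin w)) = cos w/(1 - sin w) = LHS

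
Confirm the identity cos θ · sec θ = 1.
LHS = cos θ · (1/cos θ) = 1 = RHS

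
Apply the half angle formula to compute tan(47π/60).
tan(47π/60) = sin 47π/30 / (1 + cos 47π/30) = -0.8098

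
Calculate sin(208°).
sin(208°) = -0.4695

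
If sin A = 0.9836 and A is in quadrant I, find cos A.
cos A = 0.1804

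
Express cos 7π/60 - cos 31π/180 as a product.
cos 7π/60 - cos 31π/180 = -2 sin(13π/90) sin(-π/36)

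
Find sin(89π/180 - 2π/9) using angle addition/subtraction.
sin(89π/180 - 2π/9) = sin 89π/180 cos 2π/9 - cos 89π/180 sin 2π/9 = 0.7547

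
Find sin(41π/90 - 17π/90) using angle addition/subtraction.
sin(41π/90 - 17π/90) = sin 41π/90 cos 17π/90 - cos 41π/90 sin 17π/90 = 0.7431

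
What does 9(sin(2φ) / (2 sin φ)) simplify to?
9(sin(2φ) / (2 sin φ)) = 9(cos φ) (using Double angle)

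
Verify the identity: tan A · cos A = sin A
LHS = (sin A/cos A) · cos A = sin A = RHS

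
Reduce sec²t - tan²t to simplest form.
sec²t - tan²t = 1 (using Pythagorean identity)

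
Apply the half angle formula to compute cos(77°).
cos(77°) = √((1 + cos 154°)/2) = 0.225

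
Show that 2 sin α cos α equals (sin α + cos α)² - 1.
RHS = sin²α + 2 sin α cos α + cos²α - 1 = (sin²α + cos²α) + 2 sin α cos α - 1 = 1 + 2 sin α cos α - 1 = 2 sin α cos α = LHS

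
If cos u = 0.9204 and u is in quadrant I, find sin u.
sin u = 0.391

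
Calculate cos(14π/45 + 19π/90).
cos(14π/45 + 19π/90) = cos 14π/45 cos 19π/90 - sin 14π/45 sin 19π/90 = -0.06976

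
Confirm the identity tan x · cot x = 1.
LHS = (sin x/cos x) · (cos x/sin x) = 1 = RHS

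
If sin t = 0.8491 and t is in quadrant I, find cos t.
cos t = 0.5282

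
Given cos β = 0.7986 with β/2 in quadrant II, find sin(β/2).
sin(β/2) = ±√((1 - cos β)/2); positive since β/2 ∈ QII, so sin(β/2) = 0.3173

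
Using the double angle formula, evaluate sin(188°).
sin(188°) = 2 sin 94° cos 94° = -0.1392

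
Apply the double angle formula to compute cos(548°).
cos(548°) = cos²274° - sin²274° = -0.9903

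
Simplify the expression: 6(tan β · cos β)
6(tan β · cos β) = 6(sin β) (using Quotient identity)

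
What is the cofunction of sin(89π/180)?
sin(89π/180) = cos(π/2 - 89π/180) = cos(π/180)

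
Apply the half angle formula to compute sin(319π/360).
sin(319π/360) = √((1 - cos 319π/180)/2) = 0.3502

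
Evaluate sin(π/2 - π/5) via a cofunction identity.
sin(π/2 - π/5) = cos(π/5) = 0.809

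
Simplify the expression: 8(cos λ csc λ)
8(cos λ csc λ) = 8(cot λ) (using Reciprocal + quotient)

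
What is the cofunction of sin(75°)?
sin(75°) = cos(90° - 75°) = cos(15°)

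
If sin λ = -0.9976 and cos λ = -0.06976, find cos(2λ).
cos(2λ) = cos²λ - sin²λ = -0.9903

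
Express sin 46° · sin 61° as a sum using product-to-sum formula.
sin 46° sin 61° = (1/2)[cos(46°-61°) - cos(46°+61°)]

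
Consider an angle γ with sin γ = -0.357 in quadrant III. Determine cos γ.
cos γ = ±√(1 - sin²γ) = -0.9341 (negative in QIII)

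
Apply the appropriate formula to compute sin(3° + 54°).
sin(3° + 54°) = sin 3° cos 54° + cos 3° sin 54° = 0.8387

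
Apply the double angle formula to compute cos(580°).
cos(580°) = cos²290° - sin²290° = -0.766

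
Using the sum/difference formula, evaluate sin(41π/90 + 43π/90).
sin(41π/90 + 43π/90) = sin 41π/90 cos 43π/90 + cos 41π/90 sin 43π/90 = 0.2079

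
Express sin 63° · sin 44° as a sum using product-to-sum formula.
sin 63° sin 44° = (1/2)[cos(63°-44°) - cos(63°+44°)]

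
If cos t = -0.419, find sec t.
sec t = 1/cos t = -2.387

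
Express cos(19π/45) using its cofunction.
cos(19π/45) = sin(π/2 - 19π/45) = sin(7π/90)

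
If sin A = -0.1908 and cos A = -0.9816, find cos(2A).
cos(2A) = cos²A - sin²A = 0.9271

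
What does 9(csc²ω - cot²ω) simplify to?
9(csc²ω - cot²ω) = 9 (using Pythagorean identity)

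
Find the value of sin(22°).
sin(22°) = 0.3746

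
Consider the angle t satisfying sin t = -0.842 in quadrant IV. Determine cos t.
cos t = √(1 - sin²t) = 0.5395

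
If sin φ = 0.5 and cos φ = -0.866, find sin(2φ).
sin(2φ) = 2 sin φ cos φ = -0.866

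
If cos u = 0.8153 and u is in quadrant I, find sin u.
sin u = 0.579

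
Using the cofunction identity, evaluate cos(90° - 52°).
cos(90° - 52°) = sin(52°) = 0.788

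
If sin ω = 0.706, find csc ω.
csc ω = 1/sin ω = 1.416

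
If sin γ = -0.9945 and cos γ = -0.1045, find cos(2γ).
cos(2γ) = cos²γ - sin²γ = -0.9781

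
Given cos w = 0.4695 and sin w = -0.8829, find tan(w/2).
tan(w/2) = sin w / (1 + cos w) = -0.6008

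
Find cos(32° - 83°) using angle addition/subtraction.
cos(32° - 83°) = cos 32° cos 83° + sin 32° sin 83° = 0.6293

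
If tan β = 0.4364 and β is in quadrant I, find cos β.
cos β = 0.9165 (using tan²β + 1 = sec²β)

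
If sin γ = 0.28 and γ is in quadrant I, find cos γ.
cos γ = 0.96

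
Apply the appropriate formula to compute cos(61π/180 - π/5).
cos(61π/180 - π/5) = cos 61π/180 cos π/5 + sin 61π/180 sin π/5 = 0.9063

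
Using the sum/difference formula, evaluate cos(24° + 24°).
cos(24° + 24°) = cos 24° cos 24° - sin 24° sin 24° = 0.6691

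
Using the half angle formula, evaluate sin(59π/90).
sin(59π/90) = √((1 - cos 59π/45)/2) = 0.8829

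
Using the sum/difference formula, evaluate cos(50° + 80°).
cos(50° + 80°) = cos 50° cos 80° - sin 50° sin 80° = -0.6428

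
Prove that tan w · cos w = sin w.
LHS = (sin w/cos w) · cos w = sin w = RHS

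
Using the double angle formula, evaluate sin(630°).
sin(630°) = 2 sin 315° cos 315° = -1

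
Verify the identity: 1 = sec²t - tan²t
RHS = 1/cos²t - sin²t/cos²t = (1 - sin²t)/cos²t = cos²t/cos²t = 1 = LHS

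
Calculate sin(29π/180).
sin(29π/180) = 0.4848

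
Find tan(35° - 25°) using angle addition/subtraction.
tan(35° - 25°) = (tan 35° - tan 25°)/(1 + tan 35° tan 25°) = 0.1763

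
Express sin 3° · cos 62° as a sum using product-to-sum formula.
sin 3° cos 62° = (1/2)[sin(3°+62°) + sin(3°-62°)]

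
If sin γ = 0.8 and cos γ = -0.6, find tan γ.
tan γ = sin γ / cos γ = -1.333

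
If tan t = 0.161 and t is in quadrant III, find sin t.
sin t = -0.159 (using tan²t + 1 = sec²t)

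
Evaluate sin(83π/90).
sin(83π/90) = 0.2419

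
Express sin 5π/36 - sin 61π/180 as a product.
sin 5π/36 - sin 61π/180 = 2 cos(43π/180) sin(-π/10)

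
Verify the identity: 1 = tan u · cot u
RHS = (sin u/cos u) · (cos u/sin u) = 1 = LHS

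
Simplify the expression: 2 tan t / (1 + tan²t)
2 tan t / (1 + tan²t) = sin(2t) (using Double angle)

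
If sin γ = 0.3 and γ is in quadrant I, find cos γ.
cos γ = 0.9539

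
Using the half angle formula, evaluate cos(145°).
cos(145°) = -√((1 + cos 290°)/2) = -0.8192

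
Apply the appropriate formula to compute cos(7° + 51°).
cos(7° + 51°) = cos 7° cos 51° - sin 7° sin 51° = 0.5299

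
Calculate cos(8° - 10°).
cos(8° - 10°) = cos 8° cos 10° + sin 8° sin 10° = 0.9994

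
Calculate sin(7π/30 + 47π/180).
sin(7π/30 + 47π/180) = sin 7π/30 cos 47π/180 + cos 7π/30 sin 47π/180 = 0.9998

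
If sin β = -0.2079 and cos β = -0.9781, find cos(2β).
cos(2β) = cos²β - sin²β = 0.9135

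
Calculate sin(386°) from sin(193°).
sin(386°) = 2 sin 193° cos 193° = 0.4384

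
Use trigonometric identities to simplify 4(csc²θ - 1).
4(csc²θ - 1) = 4(cot²θ) (using Pythagorean identity)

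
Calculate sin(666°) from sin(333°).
sin(666°) = 2 sin 333° cos 333° = -0.809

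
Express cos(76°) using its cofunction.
cos(76°) = sin(90° - 76°) = sin(14°)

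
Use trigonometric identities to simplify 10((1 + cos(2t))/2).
10((1 + cos(2t))/2) = 10(cos²t) (using Power reduction)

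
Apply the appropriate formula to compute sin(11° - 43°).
sin(11° - 43°) = sin 11° cos 43° - cos 11° sin 43° = -0.5299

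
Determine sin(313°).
sin(313°) = -0.7314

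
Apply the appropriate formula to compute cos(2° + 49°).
cos(2° + 49°) = cos 2° cos 49° - sin 2° sin 49° = 0.6293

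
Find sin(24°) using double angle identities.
sin(24°) = 2 sin 12° cos 12° = 0.4067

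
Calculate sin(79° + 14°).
sin(79° + 14°) = sin 79° cos 14° + cos 79° sin 14° = 0.9986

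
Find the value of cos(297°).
cos(297°) = 0.454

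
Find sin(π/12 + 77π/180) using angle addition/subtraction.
sin(π/12 + 77π/180) = sin π/12 cos 77π/180 + cos π/12 sin 77π/180 = 0.9994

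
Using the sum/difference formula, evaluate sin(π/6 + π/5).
sin(π/6 + π/5) = sin π/6 cos π/5 + cos π/6 sin π/5 = 0.9135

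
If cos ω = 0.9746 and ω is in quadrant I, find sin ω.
sin ω = 0.224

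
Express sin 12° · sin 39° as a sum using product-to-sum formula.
sin 12° sin 39° = (1/2)[cos(12°-39°) - cos(12°+39°)]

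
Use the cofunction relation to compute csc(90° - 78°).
csc(90° - 78°) = sec(78°) = 4.81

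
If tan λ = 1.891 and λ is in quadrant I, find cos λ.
cos λ = 0.4675 (using tan²λ + 1 = sec²λ)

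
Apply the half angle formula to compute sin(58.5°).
sin(58.5°) = √((1 - cos 117°)/2) = 0.8526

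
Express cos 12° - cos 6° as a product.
cos 12° - cos 6° = -2 sin(9°) sin(3°)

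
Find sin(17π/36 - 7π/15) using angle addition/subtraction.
sin(17π/36 - 7π/15) = sin 17π/36 cos 7π/15 - cos 17π/36 sin 7π/15 = 0.01745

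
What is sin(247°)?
sin(247°) = -0.9205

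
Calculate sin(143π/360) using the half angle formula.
sin(143π/360) = √((1 - cos 143π/180)/2) = 0.9483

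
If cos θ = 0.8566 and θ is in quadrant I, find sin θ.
sin θ = 0.516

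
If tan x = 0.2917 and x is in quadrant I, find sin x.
sin x = 0.28 (using tan²x + 1 = sec²x)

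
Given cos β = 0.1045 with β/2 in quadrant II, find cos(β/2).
cos(β/2) = ±√((1 + cos β)/2); negative since β/2 ∈ QII, so cos(β/2) = -0.7431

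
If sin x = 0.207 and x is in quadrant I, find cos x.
cos x = 0.9783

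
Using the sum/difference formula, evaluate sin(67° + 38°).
sin(67° + 38°) = sin 67° cos 38° + cos 67° sin 38° = (√6+√2)/4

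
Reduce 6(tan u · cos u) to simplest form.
6(tan u · cos u) = 6(sin u) (using Quotient identity)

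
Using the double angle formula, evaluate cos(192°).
cos(192°) = cos²96° - sin²96° = -0.9781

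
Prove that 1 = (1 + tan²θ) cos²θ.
RHS = sec²θ · cos²θ = (1/cos²θ) · cos²θ = 1 = LHS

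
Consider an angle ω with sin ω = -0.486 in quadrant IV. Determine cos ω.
cos ω = √(1 - sin²ω) = 0.874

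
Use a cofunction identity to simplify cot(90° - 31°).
cot(90° - 31°) = tan(31°)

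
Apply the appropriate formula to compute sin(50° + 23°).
sin(50° + 23°) = sin 50° cos 23° + cos 50° sin 23° = 0.9563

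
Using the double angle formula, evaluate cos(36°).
cos(36°) = cos²18° - sin²18° = 0.809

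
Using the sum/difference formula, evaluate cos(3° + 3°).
cos(3° + 3°) = cos 3° cos 3° - sin 3° sin 3° = 0.9945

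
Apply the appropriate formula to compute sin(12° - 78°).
sin(12° - 78°) = sin 12° cos 78° - cos 12° sin 78° = -0.9135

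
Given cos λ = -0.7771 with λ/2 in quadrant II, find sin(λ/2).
sin(λ/2) = ±√((1 - cos λ)/2); positive since λ/2 ∈ QII, so sin(λ/2) = 0.9426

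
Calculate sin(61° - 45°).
sin(61° - 45°) = sin 61° cos 45° - cos 61° sin 45° = 0.2756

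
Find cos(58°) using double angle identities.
cos(58°) = cos²29° - sin²29° = 0.5299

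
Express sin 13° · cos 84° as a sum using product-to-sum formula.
sin 13° cos 84° = (1/2)[sin(13°+84°) + sin(13°-84°)]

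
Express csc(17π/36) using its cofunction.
csc(17π/36) = sec(π/2 - 17π/36) = sec(π/36)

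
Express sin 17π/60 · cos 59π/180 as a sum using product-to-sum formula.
sin 17π/60 cos 59π/180 = (1/2)[sin(17π/60+59π/180) + sin(17π/60-59π/180)]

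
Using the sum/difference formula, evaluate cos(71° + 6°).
cos(71° + 6°) = cos 71° cos 6° - sin 71° sin 6° = 0.225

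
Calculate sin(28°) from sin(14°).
sin(28°) = 2 sin 14° cos 14° = 0.4695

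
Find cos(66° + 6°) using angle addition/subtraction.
cos(66° + 6°) = cos 66° cos 6° - sin 66° sin 6° = 0.309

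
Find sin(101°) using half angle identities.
sin(101°) = √((1 - cos 202°)/2) = 0.9816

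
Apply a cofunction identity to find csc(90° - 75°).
csc(90° - 75°) = sec(75°) = 3.864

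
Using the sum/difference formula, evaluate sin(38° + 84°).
sin(38° + 84°) = sin 38° cos 84° + cos 38° sin 84° = 0.848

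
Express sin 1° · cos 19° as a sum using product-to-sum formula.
sin 1° cos 19° = (1/2)[sin(1°+19°) + sin(1°-19°)]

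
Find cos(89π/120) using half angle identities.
cos(89π/120) = -√((1 + cos 89π/60)/2) = -0.6884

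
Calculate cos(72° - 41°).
cos(72° - 41°) = cos 72° cos 41° + sin 72° sin 41° = 0.8572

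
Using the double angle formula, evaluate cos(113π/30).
cos(113π/30) = cos²113π/60 - sin²113π/60 = 0.7431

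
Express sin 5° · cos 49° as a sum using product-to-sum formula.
sin 5° cos 49° = (1/2)[sin(5°+49°) + sin(5°-49°)]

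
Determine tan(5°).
tan(5°) = 0.08749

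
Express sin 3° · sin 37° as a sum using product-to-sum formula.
sin 3° sin 37° = (1/2)[cos(3°-37°) - cos(3°+37°)]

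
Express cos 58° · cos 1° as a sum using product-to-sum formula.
cos 58° cos 1° = (1/2)[cos(58°-1°) + cos(58°+1°)]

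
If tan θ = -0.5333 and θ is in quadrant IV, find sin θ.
sin θ = -0.4706 (using tan²θ + 1 = sec²θ)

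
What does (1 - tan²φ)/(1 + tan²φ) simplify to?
(1 - tan²φ)/(1 + tan²φ) = cos(2φ) (using Double angle)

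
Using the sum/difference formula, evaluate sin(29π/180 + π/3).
sin(29π/180 + π/3) = sin 29π/180 cos π/3 + cos 29π/180 sin π/3 = 0.9998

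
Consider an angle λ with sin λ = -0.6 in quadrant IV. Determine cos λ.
cos λ = √(1 - sin²λ) = 0.8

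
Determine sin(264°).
sin(264°) = -0.9945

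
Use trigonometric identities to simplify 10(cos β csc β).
10(cos β csc β) = 10(cot β) (using Reciprocal + quotient)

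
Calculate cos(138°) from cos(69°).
cos(138°) = cos²69° - sin²69° = -0.7431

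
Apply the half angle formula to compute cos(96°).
cos(96°) = -√((1 + cos 192°)/2) = -0.1045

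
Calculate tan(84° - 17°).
tan(84° - 17°) = (tan 84° - tan 17°)/(1 + tan 84° tan 17°) = 2.356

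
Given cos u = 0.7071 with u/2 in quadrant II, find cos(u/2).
cos(u/2) = ±√((1 + cos u)/2); negative since u/2 ∈ QII, so cos(u/2) = -0.9239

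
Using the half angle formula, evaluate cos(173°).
cos(173°) = -√((1 + cos 346°)/2) = -0.9925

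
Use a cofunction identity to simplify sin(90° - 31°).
sin(90° - 31°) = cos(31°)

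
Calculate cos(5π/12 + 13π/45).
cos(5π/12 + 13π/45) = cos 5π/12 cos 13π/45 - sin 5π/12 sin 13π/45 = -0.6018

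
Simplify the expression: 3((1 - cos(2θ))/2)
3((1 - cos(2θ))/2) = 3(sin²θ) (using Power reduction)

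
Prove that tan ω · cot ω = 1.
LHS = (sin ω/cos ω) · (cos ω/sin ω) = 1 = RHS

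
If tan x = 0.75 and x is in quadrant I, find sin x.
sin x = 0.6 (using tan²x + 1 = sec²x)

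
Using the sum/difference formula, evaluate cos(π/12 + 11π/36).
cos(π/12 + 11π/36) = cos π/12 cos 11π/36 - sin π/12 sin 11π/36 = 0.342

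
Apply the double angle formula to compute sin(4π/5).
sin(4π/5) = 2 sin 2π/5 cos 2π/5 = 0.5878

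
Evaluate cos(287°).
cos(287°) = 0.2924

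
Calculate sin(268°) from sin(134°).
sin(268°) = 2 sin 134° cos 134° = -0.9994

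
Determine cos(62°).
cos(62°) = 0.4695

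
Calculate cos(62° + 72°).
cos(62° + 72°) = cos 62° cos 72° - sin 62° sin 72° = -0.6947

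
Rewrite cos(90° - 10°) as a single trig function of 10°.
cos(90° - 10°) = sin(10°)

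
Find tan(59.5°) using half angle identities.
tan(59.5°) = sin 119° / (1 + cos 119°) = 1.698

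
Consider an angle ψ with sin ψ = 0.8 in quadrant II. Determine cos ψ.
cos ψ = ±√(1 - sin²ψ) = -0.6 (negative in QII)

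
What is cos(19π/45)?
cos(19π/45) = 0.2419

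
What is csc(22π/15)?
csc(22π/15) = -1.006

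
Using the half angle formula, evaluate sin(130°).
sin(130°) = √((1 - cos 260°)/2) = 0.766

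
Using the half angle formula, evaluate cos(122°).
cos(122°) = -√((1 + cos 244°)/2) = -0.5299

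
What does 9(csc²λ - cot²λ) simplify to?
9(csc²λ - cot²λ) = 9 (using Pythagorean identity)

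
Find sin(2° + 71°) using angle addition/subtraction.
sin(2° + 71°) = sin 2° cos 71° + cos 2° sin 71° = 0.9563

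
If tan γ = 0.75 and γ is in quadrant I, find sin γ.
sin γ = 0.6 (using tan²γ + 1 = sec²γ)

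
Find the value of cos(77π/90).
cos(77π/90) = -0.8988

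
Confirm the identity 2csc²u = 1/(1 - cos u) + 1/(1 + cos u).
RHS = [(1 + cos u) + (1 - cos u)] / [(1 - cos u)(1 + cos u)] = 2/(1 - cos²u) = 2/sin²u = 2csc²u = LHS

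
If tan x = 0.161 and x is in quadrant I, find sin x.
sin x = 0.159 (using tan²x + 1 = sec²x)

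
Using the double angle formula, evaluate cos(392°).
cos(392°) = cos²196° - sin²196° = 0.848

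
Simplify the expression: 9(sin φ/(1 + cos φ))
9(sin φ/(1 + cos φ)) = 9(tan(φ/2)) (using Half angle)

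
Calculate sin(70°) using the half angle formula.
sin(70°) = √((1 - cos 140°)/2) = 0.9397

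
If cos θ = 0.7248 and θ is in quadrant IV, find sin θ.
sin θ = -0.689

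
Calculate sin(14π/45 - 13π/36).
sin(14π/45 - 13π/36) = sin 14π/45 cos 13π/36 - cos 14π/45 sin 13π/36 = -0.1564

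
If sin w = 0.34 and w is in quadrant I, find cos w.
cos w = 0.9404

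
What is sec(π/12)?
sec(π/12) = 1.035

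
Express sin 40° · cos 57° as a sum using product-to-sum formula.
sin 40° cos 57° = (1/2)[sin(40°+57°) + sin(40°-57°)]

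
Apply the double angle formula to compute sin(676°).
sin(676°) = 2 sin 338° cos 338° = -0.6947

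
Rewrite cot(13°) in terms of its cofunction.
cot(13°) = tan(90° - 13°) = tan(77°)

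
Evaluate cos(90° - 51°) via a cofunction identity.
cos(90° - 51°) = sin(51°) = 0.7771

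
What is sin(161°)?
sin(161°) = 0.3256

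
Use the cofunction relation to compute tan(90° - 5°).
tan(90° - 5°) = cot(5°) = 11.43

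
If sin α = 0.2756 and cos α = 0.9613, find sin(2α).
sin(2α) = 2 sin α cos α = 0.5299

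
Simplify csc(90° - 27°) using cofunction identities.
csc(90° - 27°) = sec(27°)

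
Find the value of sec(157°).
sec(157°) = -1.086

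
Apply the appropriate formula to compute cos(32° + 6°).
cos(32° + 6°) = cos 32° cos 6° - sin 32° sin 6° = 0.788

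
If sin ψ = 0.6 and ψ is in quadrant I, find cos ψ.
cos ψ = 0.8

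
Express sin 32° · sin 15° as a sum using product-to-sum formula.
sin 32° sin 15° = (1/2)[cos(32°-15°) - cos(32°+15°)]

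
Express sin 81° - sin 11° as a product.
sin 81° - sin 11° = 2 cos(46°) sin(35°)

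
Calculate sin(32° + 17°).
sin(32° + 17°) = sin 32° cos 17° + cos 32° sin 17° = 0.7547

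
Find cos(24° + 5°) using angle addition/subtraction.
cos(24° + 5°) = cos 24° cos 5° - sin 24° sin 5° = 0.8746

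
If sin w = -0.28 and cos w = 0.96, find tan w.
tan w = sin w / cos w = -0.2917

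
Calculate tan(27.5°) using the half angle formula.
tan(27.5°) = sin 55° / (1 + cos 55°) = 0.5206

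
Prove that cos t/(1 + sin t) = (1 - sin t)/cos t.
RHS = (1 - sin t)(1 + sin t) / (cos t(1 + sin t)) = (1 - sin²t) / (cos t(1 + sin t)) = cos²t / (cos t(1 + sin t)) = cos t/(1 + sin t) = LHS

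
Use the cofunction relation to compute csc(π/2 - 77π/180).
csc(π/2 - 77π/180) = sec(77π/180) = 4.445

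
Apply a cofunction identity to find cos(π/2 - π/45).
cos(π/2 - π/45) = sin(π/45) = 0.06976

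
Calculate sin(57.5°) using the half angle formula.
sin(57.5°) = √((1 - cos 115°)/2) = 0.8434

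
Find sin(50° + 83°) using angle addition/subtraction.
sin(50° + 83°) = sin 50° cos 83° + cos 50° sin 83° = 0.7314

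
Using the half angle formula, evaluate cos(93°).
cos(93°) = -√((1 + cos 186°)/2) = -0.05234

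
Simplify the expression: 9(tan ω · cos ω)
9(tan ω · cos ω) = 9(sin ω) (using Quotient identity)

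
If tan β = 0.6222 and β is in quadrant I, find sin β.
sin β = 0.5283 (using tan²β + 1 = sec²β)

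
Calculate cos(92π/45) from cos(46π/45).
cos(92π/45) = 1 - 2sin²46π/45 = 0.9903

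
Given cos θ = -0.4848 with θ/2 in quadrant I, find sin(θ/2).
sin(θ/2) = ±√((1 - cos θ)/2); positive since θ/2 ∈ QI, so sin(θ/2) = 0.8616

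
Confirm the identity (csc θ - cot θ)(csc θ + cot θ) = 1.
LHS = csc²θ - cot²θ = (1 + cot²θ) - cot²θ = 1 = RHS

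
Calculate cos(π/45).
cos(π/45) = 0.9976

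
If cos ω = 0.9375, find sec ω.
sec ω = 1/cos ω = 1.067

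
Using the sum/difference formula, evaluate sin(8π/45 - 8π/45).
sin(8π/45 - 8π/45) = sin 8π/45 cos 8π/45 - cos 8π/45 sin 8π/45 = 0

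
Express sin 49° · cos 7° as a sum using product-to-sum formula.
sin 49° cos 7° = (1/2)[sin(49°+7°) + sin(49°-7°)]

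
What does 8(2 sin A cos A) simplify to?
8(2 sin A cos A) = 8(sin(2A)) (using Double angle)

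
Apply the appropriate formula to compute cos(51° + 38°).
cos(51° + 38°) = cos 51° cos 38° - sin 51° sin 38° = 0.01745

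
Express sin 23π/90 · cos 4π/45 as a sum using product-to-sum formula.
sin 23π/90 cos 4π/45 = (1/2)[sin(23π/90+4π/45) + sin(23π/90-4π/45)]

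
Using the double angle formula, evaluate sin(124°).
sin(124°) = 2 sin 62° cos 62° = 0.829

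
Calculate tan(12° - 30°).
tan(12° - 30°) = (tan 12° - tan 30°)/(1 + tan 12° tan 30°) = -0.3249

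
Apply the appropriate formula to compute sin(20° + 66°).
sin(20° + 66°) = sin 20° cos 66° + cos 20° sin 66° = 0.9976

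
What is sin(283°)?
sin(283°) = -0.9744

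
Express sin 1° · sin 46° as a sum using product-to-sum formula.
sin 1° sin 46° = (1/2)[cos(1°-46°) - cos(1°+46°)]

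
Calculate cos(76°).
cos(76°) = 0.2419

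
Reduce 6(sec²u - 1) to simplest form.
6(sec²u - 1) = 6(tan²u) (using Pythagorean identity)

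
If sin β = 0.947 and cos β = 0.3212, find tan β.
tan β = sin β / cos β = 2.948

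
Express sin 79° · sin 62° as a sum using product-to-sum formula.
sin 79° sin 62° = (1/2)[cos(79°-62°) - cos(79°+62°)]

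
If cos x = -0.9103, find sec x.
sec x = 1/cos x = -1.099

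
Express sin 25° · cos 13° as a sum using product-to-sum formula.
sin 25° cos 13° = (1/2)[sin(25°+13°) + sin(25°-13°)]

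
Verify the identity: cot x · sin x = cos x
LHS = (cos x/sin x) · sin x = cos x = RHS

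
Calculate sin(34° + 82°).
sin(34° + 82°) = sin 34° cos 82° + cos 34° sin 82° = 0.8988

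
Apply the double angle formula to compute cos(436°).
cos(436°) = cos²218° - sin²218° = 0.2419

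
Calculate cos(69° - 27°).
cos(69° - 27°) = cos 69° cos 27° + sin 69° sin 27° = 0.7431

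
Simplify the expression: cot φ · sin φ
cot φ · sin φ = cos φ (using Quotient identity)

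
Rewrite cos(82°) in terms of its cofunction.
cos(82°) = sin(90° - 82°) = sin(8°)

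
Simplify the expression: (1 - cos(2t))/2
(1 - cos(2t))/2 = sin²t (using Power reduction)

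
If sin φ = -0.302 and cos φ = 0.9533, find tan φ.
tan φ = sin φ / cos φ = -0.3168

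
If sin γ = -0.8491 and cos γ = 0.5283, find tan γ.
tan γ = sin γ / cos γ = -1.607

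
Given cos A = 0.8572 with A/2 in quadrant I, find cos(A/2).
cos(A/2) = ±√((1 + cos A)/2); positive since A/2 ∈ QI, so cos(A/2) = 0.9636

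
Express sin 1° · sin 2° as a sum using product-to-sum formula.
sin 1° sin 2° = (1/2)[cos(1°-2°) - cos(1°+2°)]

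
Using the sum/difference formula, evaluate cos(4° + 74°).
cos(4° + 74°) = cos 4° cos 74° - sin 4° sin 74° = 0.2079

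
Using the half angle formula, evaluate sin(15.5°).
sin(15.5°) = √((1 - cos 31°)/2) = 0.2672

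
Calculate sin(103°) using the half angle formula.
sin(103°) = √((1 - cos 206°)/2) = 0.9744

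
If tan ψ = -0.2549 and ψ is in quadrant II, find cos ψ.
cos ψ = -0.969 (using tan²ψ + 1 = sec²ψ)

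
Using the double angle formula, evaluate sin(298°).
sin(298°) = 2 sin 149° cos 149° = -0.8829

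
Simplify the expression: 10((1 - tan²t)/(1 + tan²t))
10((1 - tan²t)/(1 + tan²t)) = 10(cos(2t)) (using Double angle)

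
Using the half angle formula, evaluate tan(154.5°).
tan(154.5°) = sin 309° / (1 + cos 309°) = -0.477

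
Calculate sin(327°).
sin(327°) = -0.5446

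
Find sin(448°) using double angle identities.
sin(448°) = 2 sin 224° cos 224° = 0.9994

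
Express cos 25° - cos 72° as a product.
cos 25° - cos 72° = -2 sin(48.5°) sin(-23.5°)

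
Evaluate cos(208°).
cos(208°) = -0.8829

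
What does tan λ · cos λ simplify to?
tan λ · cos λ = sin λ (using Quotient identity)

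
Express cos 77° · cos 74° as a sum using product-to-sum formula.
cos 77° cos 74° = (1/2)[cos(77°-74°) + cos(77°+74°)]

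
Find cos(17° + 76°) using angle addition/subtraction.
cos(17° + 76°) = cos 17° cos 76° - sin 17° sin 76° = -0.05234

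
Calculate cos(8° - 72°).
cos(8° - 72°) = cos 8° cos 72° + sin 8° sin 72° = 0.4384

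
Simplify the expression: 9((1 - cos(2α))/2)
9((1 - cos(2α))/2) = 9(sin²α) (using Power reduction)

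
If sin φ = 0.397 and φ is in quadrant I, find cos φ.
cos φ = 0.9178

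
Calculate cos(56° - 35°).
cos(56° - 35°) = cos 56° cos 35° + sin 56° sin 35° = 0.9336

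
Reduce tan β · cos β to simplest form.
tan β · cos β = sin β (using Quotient identity)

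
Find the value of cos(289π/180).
cos(289π/180) = 0.3256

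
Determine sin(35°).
sin(35°) = 0.5736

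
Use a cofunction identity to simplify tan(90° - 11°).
tan(90° - 11°) = cot(11°)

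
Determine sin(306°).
sin(306°) = -0.809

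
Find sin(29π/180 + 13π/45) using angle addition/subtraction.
sin(29π/180 + 13π/45) = sin 29π/180 cos 13π/45 + cos 29π/180 sin 13π/45 = 0.9877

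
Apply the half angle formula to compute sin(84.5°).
sin(84.5°) = √((1 - cos 169°)/2) = 0.9954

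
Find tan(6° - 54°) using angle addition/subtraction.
tan(6° - 54°) = (tan 6° - tan 54°)/(1 + tan 6° tan 54°) = -1.111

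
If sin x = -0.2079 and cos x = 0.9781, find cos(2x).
cos(2x) = cos²x - sin²x = 0.9135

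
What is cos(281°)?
cos(281°) = 0.1908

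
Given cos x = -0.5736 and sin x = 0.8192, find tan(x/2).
tan(x/2) = sin x / (1 + cos x) = 1.921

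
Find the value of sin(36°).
sin(36°) = 0.5878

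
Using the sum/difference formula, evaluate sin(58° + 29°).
sin(58° + 29°) = sin 58° cos 29° + cos 58° sin 29° = 0.9986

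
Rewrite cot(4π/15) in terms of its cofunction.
cot(4π/15) = tan(π/2 - 4π/15) = tan(7π/30)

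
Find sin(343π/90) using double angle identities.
sin(343π/90) = 2 sin 343π/180 cos 343π/180 = -0.5592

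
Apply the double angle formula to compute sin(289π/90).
sin(289π/90) = 2 sin 289π/180 cos 289π/180 = -0.6157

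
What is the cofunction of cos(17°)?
cos(17°) = sin(90° - 17°) = sin(73°)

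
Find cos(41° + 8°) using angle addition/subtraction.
cos(41° + 8°) = cos 41° cos 8° - sin 41° sin 8° = 0.6561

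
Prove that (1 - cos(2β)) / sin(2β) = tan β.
LHS = 2sin²β / (2 sin β cos β) = sin β/cos β = tan β = RHS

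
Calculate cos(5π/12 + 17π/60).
cos(5π/12 + 17π/60) = cos 5π/12 cos 17π/60 - sin 5π/12 sin 17π/60 = -0.5878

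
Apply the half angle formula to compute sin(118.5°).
sin(118.5°) = √((1 - cos 237°)/2) = 0.8788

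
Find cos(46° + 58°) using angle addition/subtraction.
cos(46° + 58°) = cos 46° cos 58° - sin 46° sin 58° = -0.2419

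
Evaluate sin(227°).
sin(227°) = -0.7314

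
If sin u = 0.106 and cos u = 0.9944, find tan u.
tan u = sin u / cos u = 0.1066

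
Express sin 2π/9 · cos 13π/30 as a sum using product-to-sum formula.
sin 2π/9 cos 13π/30 = (1/2)[sin(2π/9+13π/30) + sin(2π/9-13π/30)]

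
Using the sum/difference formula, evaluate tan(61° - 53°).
tan(61° - 53°) = (tan 61° - tan 53°)/(1 + tan 61° tan 53°) = 0.1405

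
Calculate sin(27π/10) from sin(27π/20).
sin(27π/10) = 2 sin 27π/20 cos 27π/20 = 0.809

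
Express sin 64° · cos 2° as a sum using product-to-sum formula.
sin 64° cos 2° = (1/2)[sin(64°+2°) + sin(64°-2°)]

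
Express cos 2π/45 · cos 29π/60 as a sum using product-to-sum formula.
cos 2π/45 cos 29π/60 = (1/2)[cos(2π/45-29π/60) + cos(2π/45+29π/60)]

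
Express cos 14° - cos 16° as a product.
cos 14° - cos 16° = -2 sin(15°) sin(-1°)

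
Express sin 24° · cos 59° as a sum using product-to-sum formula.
sin 24° cos 59° = (1/2)[sin(24°+59°) + sin(24°-59°)]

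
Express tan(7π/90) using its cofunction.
tan(7π/90) = cot(π/2 - 7π/90) = cot(19π/45)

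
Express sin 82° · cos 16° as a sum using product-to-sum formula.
sin 82° cos 16° = (1/2)[sin(82°+16°) + sin(82°-16°)]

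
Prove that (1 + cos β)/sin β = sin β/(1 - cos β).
RHS = sin β(1 + cos β) / ((1 - cos β)(1 + cos β)) = sin β(1 + cos β) / (1 - cos²β) = sin β(1 + cos β) / sin²β = (1 + cos β)/sin β = LHS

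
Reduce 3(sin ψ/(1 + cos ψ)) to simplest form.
3(sin ψ/(1 + cos ψ)) = 3(tan(ψ/2)) (using Half angle)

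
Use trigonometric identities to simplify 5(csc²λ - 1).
5(csc²λ - 1) = 5(cot²λ) (using Pythagorean identity)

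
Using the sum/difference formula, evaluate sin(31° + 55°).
sin(31° + 55°) = sin 31° cos 55° + cos 31° sin 55° = 0.9976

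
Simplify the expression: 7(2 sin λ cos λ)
7(2 sin λ cos λ) = 7(sin(2λ)) (using Double angle)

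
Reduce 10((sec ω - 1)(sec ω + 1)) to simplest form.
10((sec ω - 1)(sec ω + 1)) = 10(tan²ω) (using Diff. of squares)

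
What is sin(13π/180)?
sin(13π/180) = 0.225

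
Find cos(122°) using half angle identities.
cos(122°) = -√((1 + cos 244°)/2) = -0.5299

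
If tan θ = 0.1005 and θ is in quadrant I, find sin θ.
sin θ = 0.1 (using tan²θ + 1 = sec²θ)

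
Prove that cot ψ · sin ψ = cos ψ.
LHS = (cos ψ/sin ψ) · sin ψ = cos ψ = RHS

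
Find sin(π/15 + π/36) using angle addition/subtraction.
sin(π/15 + π/36) = sin π/15 cos π/36 + cos π/15 sin π/36 = 0.2924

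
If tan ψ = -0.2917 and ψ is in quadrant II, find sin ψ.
sin ψ = 0.28 (using tan²ψ + 1 = sec²ψ)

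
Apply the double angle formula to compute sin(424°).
sin(424°) = 2 sin 212° cos 212° = 0.8988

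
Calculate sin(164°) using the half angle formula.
sin(164°) = √((1 - cos 328°)/2) = 0.2756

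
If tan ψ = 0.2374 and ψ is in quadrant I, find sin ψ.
sin ψ = 0.231 (using tan²ψ + 1 = sec²ψ)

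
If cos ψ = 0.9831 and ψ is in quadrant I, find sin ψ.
sin ψ = 0.1831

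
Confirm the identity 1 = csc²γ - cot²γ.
RHS = 1/sin²γ - cos²γ/sin²γ = (1 - cos²γ)/sin²γ = sin²γ/sin²γ = 1 = LHS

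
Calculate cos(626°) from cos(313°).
cos(626°) = 1 - 2sin²313° = -0.06976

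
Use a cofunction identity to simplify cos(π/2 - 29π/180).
cos(π/2 - 29π/180) = sin(29π/180)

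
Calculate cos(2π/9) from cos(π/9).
cos(2π/9) = cos²π/9 - sin²π/9 = 0.766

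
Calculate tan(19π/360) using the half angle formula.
tan(19π/360) = sin 19π/180 / (1 + cos 19π/180) = 0.1673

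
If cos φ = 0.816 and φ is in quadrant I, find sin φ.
sin φ = 0.5781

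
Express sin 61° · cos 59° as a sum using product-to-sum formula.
sin 61° cos 59° = (1/2)[sin(61°+59°) + sin(61°-59°)]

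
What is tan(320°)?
tan(320°) = -0.8391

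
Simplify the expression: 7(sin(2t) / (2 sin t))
7(sin(2t) / (2 sin t)) = 7(cos t) (using Double angle)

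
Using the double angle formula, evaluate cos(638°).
cos(638°) = cos²319° - sin²319° = 0.1392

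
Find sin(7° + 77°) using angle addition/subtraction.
sin(7° + 77°) = sin 7° cos 77° + cos 7° sin 77° = 0.9945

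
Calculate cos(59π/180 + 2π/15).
cos(59π/180 + 2π/15) = cos 59π/180 cos 2π/15 - sin 59π/180 sin 2π/15 = 0.1219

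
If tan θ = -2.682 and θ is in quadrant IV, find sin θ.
sin θ = -0.937 (using tan²θ + 1 = sec²θ)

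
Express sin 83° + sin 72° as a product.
sin 83° + sin 72° = 2 sin(77.5°) cos(5.5°)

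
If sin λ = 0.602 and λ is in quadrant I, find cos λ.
cos λ = 0.7985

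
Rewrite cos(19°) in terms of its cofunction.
cos(19°) = sin(90° - 19°) = sin(71°)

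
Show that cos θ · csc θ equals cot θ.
LHS = cos θ · (1/sin θ) = cos θ/sin θ = cot θ = RHS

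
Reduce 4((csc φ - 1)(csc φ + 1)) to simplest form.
4((csc φ - 1)(csc φ + 1)) = 4(cot²φ) (using Diff. of squares)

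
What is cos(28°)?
cos(28°) = 0.8829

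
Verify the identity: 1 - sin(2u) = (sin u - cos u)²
RHS = sin²u - 2 sin u cos u + cos²u = (sin²u + cos²u) - 2 sin u cos u = 1 - sin(2u) = LHS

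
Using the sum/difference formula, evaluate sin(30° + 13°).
sin(30° + 13°) = sin 30° cos 13° + cos 30° sin 13° = 0.682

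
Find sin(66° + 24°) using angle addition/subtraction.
sin(66° + 24°) = sin 66° cos 24° + cos 66° sin 24° = 1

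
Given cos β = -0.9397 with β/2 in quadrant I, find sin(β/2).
sin(β/2) = ±√((1 - cos β)/2); positive since β/2 ∈ QI, so sin(β/2) = 0.9848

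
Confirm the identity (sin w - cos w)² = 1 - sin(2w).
LHS = sin²w - 2 sin w cos w + cos²w = (sin²w + cos²w) - 2 sin w cos w = 1 - sin(2w) = RHS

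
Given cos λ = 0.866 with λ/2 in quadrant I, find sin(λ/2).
sin(λ/2) = ±√((1 - cos λ)/2); positive since λ/2 ∈ QI, so sin(λ/2) = 0.2588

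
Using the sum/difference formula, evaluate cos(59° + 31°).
cos(59° + 31°) = cos 59° cos 31° - sin 59° sin 31° = 0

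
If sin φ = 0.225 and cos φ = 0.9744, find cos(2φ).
cos(2φ) = cos²φ - sin²φ = 0.8988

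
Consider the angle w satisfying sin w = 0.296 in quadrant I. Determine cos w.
cos w = √(1 - sin²w) = 0.9552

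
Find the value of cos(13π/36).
cos(13π/36) = 0.4226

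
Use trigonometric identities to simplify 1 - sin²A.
1 - sin²A = cos²A (using Pythagorean identity)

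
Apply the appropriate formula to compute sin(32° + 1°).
sin(32° + 1°) = sin 32° cos 1° + cos 32° sin 1° = 0.5446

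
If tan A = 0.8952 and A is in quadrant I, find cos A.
cos A = 0.7451 (using tan²A + 1 = sec²A)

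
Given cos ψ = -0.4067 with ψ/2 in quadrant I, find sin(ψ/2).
sin(ψ/2) = ±√((1 - cos ψ)/2); positive since ψ/2 ∈ QI, so sin(ψ/2) = 0.8387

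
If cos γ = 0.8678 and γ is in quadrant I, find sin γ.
sin γ = 0.4969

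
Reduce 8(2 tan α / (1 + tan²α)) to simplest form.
8(2 tan α / (1 + tan²α)) = 8(sin(2α)) (using Double angle)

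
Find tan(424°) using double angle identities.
tan(424°) = 2 tan 212° / (1 - tan²212°) = 2.05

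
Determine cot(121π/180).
cot(121π/180) = -0.6009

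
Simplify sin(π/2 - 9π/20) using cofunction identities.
sin(π/2 - 9π/20) = cos(9π/20)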